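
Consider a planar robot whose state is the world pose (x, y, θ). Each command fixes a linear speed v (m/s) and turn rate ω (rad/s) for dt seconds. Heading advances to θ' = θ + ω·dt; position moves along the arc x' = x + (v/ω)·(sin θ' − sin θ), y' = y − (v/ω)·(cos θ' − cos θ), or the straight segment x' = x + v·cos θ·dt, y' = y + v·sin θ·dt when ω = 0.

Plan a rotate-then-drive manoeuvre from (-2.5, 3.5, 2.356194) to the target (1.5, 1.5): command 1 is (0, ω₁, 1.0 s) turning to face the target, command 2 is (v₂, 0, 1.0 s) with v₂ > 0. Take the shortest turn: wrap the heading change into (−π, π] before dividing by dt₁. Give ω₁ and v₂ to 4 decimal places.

heading to target = atan2(1.5−3.5, 1.5−-2.5) = -0.4636
Δθ = wrap(-0.4636 − 2.3562) = -2.8198; ω₁ = Δθ/dt₁ = -2.8198
distance = √((1.5−-2.5)² + (1.5−3.5)²) = 4.4721; v₂ = distance/dt₂ = 4.4721

ω₁ = -2.8198, v₂ = 4.4721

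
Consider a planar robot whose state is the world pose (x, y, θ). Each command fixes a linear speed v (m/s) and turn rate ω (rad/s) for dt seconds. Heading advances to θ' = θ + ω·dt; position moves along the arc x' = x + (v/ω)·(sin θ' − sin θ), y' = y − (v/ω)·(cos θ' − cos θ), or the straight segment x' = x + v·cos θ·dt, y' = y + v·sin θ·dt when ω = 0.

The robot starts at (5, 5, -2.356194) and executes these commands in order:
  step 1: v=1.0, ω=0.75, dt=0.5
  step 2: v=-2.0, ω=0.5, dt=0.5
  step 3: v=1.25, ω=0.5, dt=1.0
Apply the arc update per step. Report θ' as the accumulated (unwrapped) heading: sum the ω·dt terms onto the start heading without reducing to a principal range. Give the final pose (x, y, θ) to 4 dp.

(5.1117, 4.3142, -1.2312)

step 1: θ'=-1.9812 (R=1.3333) → pose (4.7202, 4.5892, -1.9812)
step 2: θ'=-1.7312 (R=-4.0000) → pose (5.0010, 5.5462, -1.7312)
step 3: θ'=-1.2312 (R=2.5000) → pose (5.1117, 4.3142, -1.2312)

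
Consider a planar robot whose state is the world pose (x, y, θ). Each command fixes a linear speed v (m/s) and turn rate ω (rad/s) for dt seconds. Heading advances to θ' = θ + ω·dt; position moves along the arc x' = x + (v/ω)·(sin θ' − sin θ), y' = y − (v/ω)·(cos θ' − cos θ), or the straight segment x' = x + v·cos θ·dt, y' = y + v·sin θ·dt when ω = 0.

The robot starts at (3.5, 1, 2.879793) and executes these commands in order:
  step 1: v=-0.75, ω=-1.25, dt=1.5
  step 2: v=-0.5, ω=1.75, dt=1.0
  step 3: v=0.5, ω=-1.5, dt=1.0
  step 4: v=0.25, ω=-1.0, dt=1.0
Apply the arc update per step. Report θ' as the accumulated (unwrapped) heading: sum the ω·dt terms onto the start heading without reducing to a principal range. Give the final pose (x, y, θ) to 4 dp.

step 1: θ'=1.0048 (R=0.6000) → pose (3.8511, 0.0987, 1.0048)
step 2: θ'=2.7548 (R=-0.2857) → pose (3.9845, -0.3191, 2.7548)
step 3: θ'=1.2548 (R=-0.3333) → pose (3.7934, 0.0932, 1.2548)
step 4: θ'=0.2548 (R=-0.2500) → pose (3.9680, 0.2574, 0.2548)

(3.9680, 0.2574, 0.2548)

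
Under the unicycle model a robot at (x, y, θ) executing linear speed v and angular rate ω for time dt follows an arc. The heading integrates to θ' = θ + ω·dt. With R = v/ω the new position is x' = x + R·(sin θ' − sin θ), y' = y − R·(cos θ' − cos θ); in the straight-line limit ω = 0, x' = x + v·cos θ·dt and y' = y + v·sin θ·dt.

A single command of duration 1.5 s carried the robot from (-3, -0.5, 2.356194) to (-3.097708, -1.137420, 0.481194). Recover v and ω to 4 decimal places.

v = -0.5000, ω = -1.2500

Δθ = 0.481194 − 2.356194 = -1.875000
ω = Δθ/dt = -1.875000/1.5 = -1.2500
R = −Δy/(cos θ' − cos θ) = 0.4000
v = R·ω = 0.4000·-1.2500 = -0.5000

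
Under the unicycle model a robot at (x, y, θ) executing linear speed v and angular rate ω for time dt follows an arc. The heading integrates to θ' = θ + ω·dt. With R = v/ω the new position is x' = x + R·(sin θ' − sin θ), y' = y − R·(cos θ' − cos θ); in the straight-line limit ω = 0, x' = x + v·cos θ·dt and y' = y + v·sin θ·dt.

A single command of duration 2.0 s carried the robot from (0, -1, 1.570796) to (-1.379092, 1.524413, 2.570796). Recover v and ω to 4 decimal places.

v = 1.5000, ω = 0.5000

Δθ = 2.570796 − 1.570796 = 1.000000
ω = Δθ/dt = 1.000000/2.0 = 0.5000
R = −Δy/(cos θ' − cos θ) = 3.0000
v = R·ω = 3.0000·0.5000 = 1.5000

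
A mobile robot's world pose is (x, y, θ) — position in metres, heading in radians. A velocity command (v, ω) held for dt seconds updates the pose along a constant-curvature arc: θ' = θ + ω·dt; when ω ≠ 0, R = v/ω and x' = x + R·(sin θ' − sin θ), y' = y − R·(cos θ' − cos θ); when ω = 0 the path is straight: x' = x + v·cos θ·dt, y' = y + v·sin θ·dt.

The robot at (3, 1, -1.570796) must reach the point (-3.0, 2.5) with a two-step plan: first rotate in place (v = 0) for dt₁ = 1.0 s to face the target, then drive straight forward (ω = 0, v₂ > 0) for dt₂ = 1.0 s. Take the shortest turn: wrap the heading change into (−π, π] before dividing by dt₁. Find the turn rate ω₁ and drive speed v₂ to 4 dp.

heading to target = atan2(2.5−1, -3−3) = 2.8966
Δθ = wrap(2.8966 − -1.5708) = -1.8158; ω₁ = Δθ/dt₁ = -1.8158
distance = √((-3−3)² + (2.5−1)²) = 6.1847; v₂ = distance/dt₂ = 6.1847

ω₁ = -1.8158, v₂ = 6.1847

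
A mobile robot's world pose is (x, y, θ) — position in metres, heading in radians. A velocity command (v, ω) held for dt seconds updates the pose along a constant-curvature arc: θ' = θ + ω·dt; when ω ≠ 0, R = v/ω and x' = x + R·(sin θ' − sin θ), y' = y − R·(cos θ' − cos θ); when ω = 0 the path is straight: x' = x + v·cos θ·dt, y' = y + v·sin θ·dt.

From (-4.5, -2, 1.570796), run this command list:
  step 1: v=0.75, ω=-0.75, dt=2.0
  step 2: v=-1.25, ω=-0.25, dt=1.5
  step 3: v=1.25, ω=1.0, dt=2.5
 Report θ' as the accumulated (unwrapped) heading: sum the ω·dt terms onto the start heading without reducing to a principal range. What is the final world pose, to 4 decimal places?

(-4.0340, 1.1385, 2.1958)

step 1: θ'=0.0708 (R=-1.0000) → pose (-3.5707, -1.0025, 0.0708)
step 2: θ'=-0.3042 (R=5.0000) → pose (-5.4221, -0.7855, -0.3042)
step 3: θ'=2.1958 (R=1.2500) → pose (-4.0340, 1.1385, 2.1958)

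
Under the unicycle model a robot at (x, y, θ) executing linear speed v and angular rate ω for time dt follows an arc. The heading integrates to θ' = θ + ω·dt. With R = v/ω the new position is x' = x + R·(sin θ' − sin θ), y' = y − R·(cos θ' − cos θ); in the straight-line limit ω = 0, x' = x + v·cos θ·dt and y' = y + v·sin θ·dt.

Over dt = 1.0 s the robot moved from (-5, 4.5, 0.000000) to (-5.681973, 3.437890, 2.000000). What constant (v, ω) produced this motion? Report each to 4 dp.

Δθ = 2.000000 − 0.000000 = 2.000000
ω = Δθ/dt = 2.000000/1.0 = 2.0000
R = −Δy/(cos θ' − cos θ) = -0.7500
v = R·ω = -0.7500·2.0000 = -1.5000

v = -1.5000, ω = 2.0000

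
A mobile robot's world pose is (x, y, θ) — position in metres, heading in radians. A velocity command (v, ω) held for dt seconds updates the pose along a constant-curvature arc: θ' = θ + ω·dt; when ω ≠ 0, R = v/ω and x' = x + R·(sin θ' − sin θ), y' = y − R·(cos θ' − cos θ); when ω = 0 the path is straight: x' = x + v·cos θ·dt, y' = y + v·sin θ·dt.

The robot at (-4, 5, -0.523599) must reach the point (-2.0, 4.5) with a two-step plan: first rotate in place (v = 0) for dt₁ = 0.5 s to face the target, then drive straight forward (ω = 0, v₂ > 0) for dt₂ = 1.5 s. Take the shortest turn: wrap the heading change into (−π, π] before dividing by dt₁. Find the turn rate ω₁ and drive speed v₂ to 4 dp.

heading to target = atan2(4.5−5, -2−-4) = -0.2450
Δθ = wrap(-0.2450 − -0.5236) = 0.2786; ω₁ = Δθ/dt₁ = 0.5572
distance = √((-2−-4)² + (4.5−5)²) = 2.0616; v₂ = distance/dt₂ = 1.3744

ω₁ = 0.5572, v₂ = 1.3744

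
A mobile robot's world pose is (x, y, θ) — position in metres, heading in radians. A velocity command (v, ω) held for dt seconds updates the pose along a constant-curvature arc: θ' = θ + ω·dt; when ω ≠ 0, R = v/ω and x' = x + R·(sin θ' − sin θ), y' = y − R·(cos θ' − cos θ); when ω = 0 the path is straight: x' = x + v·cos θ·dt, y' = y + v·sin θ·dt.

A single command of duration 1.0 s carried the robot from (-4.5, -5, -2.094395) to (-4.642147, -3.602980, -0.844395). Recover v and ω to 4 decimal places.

Δθ = -0.844395 − -2.094395 = 1.250000
ω = Δθ/dt = 1.250000/1.0 = 1.2500
R = −Δy/(cos θ' − cos θ) = -1.2000
v = R·ω = -1.2000·1.2500 = -1.5000

v = -1.5000, ω = 1.2500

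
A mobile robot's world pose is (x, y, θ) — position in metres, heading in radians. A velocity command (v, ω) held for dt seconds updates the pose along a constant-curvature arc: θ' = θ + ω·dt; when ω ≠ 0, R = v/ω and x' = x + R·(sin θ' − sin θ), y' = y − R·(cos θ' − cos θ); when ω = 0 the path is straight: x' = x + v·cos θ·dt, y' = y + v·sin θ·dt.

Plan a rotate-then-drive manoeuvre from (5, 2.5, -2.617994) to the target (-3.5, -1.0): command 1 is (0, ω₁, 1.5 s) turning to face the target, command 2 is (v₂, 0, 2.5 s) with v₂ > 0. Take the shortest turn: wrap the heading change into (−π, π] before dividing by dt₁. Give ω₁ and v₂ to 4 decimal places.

ω₁ = -0.0887, v₂ = 3.6770

heading to target = atan2(-1−2.5, -3.5−5) = -2.7510
Δθ = wrap(-2.7510 − -2.6180) = -0.1330; ω₁ = Δθ/dt₁ = -0.0887
distance = √((-3.5−5)² + (-1−2.5)²) = 9.1924; v₂ = distance/dt₂ = 3.6770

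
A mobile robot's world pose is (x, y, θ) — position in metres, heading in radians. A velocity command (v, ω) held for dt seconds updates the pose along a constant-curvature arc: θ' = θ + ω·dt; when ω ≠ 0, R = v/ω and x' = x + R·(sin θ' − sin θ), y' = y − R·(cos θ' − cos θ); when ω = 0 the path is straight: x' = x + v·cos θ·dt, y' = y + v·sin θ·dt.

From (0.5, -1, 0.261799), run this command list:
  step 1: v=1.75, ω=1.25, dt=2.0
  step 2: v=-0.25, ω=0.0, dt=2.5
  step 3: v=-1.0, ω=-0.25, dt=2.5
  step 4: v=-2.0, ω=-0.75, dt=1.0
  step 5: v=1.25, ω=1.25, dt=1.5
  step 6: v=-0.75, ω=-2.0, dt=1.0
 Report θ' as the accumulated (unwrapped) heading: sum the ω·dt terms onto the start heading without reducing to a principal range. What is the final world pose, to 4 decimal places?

(2.8004, -1.3776, 1.2618)

step 1: θ'=2.7618 (R=1.4000) → pose (0.6567, 1.6525, 2.7618)
step 2: θ'=2.7618 (straight) → pose (1.2371, 1.4208, 2.7618)
step 3: θ'=2.1368 (R=4.0000) → pose (3.1304, -0.1491, 2.1368)
step 4: θ'=1.3868 (R=2.6667) → pose (3.5013, -2.0670, 1.3868)
step 5: θ'=3.2618 (R=1.0000) → pose (2.3982, -0.8913, 3.2618)
step 6: θ'=1.2618 (R=0.3750) → pose (2.8004, -1.3776, 1.2618)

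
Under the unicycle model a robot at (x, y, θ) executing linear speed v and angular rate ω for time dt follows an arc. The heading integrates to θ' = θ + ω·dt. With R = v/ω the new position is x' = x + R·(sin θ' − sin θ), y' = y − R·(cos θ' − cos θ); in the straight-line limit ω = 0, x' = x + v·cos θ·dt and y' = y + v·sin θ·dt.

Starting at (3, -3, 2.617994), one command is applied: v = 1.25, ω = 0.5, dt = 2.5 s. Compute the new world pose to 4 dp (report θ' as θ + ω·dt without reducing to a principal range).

θ' = 2.6180 + 0.5·2.5 = 3.8680
R = v/ω = 1.25/0.5 = 2.5000
x' = 3 + 2.5000·(sin 3.8680 − sin 2.6180) = 0.0895
y' = -3 − 2.5000·(cos 3.8680 − cos 2.6180) = -3.2961

(0.0895, -3.2961, 3.8680)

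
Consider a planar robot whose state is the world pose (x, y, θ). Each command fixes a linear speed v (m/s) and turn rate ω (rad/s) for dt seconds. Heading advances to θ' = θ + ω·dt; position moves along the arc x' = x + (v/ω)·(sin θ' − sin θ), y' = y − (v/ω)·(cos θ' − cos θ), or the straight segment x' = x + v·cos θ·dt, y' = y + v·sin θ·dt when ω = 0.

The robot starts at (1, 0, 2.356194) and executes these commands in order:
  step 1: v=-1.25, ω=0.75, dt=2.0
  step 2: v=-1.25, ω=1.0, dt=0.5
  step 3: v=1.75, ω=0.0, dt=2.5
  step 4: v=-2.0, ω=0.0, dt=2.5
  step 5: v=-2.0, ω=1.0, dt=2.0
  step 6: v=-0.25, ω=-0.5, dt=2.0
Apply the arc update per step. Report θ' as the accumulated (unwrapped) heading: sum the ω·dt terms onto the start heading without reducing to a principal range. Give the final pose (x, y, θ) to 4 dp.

step 1: θ'=3.8562 (R=-1.6667) → pose (3.2707, -0.0804, 3.8562)
step 2: θ'=4.3562 (R=-1.2500) → pose (3.6231, 0.4279, 4.3562)
step 3: θ'=4.3562 (straight) → pose (2.0975, -3.6725, 4.3562)
step 4: θ'=4.3562 (straight) → pose (3.8410, 1.0137, 4.3562)
step 5: θ'=6.3562 (R=-2.0000) → pose (1.8207, 3.7058, 6.3562)
step 6: θ'=5.3562 (R=0.5000) → pose (1.3843, 3.9043, 5.3562)

(1.3843, 3.9043, 5.3562)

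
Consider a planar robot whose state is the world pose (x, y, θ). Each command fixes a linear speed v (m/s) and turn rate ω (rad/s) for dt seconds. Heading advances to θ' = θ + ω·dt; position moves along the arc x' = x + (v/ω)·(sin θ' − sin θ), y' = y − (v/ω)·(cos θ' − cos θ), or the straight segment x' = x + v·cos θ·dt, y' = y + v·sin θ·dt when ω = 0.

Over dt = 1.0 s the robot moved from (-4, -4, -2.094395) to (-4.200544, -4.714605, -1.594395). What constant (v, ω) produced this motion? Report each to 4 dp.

Δθ = -1.594395 − -2.094395 = 0.500000
ω = Δθ/dt = 0.500000/1.0 = 0.5000
R = −Δy/(cos θ' − cos θ) = 1.5000
v = R·ω = 1.5000·0.5000 = 0.7500

v = 0.7500, ω = 0.5000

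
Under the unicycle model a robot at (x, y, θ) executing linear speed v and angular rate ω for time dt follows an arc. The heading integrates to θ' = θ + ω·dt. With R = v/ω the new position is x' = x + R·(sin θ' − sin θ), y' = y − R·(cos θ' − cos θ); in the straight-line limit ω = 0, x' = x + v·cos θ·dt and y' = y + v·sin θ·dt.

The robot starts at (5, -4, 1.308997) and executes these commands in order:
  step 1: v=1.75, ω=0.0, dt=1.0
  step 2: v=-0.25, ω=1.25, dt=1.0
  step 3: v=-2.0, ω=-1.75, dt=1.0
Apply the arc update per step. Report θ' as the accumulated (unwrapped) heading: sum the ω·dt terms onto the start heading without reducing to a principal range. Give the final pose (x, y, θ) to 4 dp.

(5.7343, -4.2716, 0.8090)

step 1: θ'=1.3090 (straight) → pose (5.4529, -2.3096, 1.3090)
step 2: θ'=2.5590 (R=-0.2000) → pose (5.5361, -2.5284, 2.5590)
step 3: θ'=0.8090 (R=1.1429) → pose (5.7343, -4.2716, 0.8090)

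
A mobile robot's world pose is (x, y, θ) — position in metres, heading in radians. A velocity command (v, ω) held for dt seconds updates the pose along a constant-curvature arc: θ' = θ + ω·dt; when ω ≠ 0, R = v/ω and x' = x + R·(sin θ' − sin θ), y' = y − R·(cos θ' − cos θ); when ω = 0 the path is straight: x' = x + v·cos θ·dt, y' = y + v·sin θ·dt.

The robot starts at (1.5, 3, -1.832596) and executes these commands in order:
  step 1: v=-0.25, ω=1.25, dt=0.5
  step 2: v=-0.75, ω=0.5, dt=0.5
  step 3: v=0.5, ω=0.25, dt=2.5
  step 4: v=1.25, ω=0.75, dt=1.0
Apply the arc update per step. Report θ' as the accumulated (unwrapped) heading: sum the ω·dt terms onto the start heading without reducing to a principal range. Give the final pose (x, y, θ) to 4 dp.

(3.5208, 2.7655, 0.4174)

step 1: θ'=-1.2076 (R=-0.2000) → pose (1.4938, 3.1228, -1.2076)
step 2: θ'=-0.9576 (R=-1.5000) → pose (1.3183, 3.4531, -0.9576)
step 3: θ'=-0.3326 (R=2.0000) → pose (2.3010, 2.7137, -0.3326)
step 4: θ'=0.4174 (R=1.6667) → pose (3.5208, 2.7655, 0.4174)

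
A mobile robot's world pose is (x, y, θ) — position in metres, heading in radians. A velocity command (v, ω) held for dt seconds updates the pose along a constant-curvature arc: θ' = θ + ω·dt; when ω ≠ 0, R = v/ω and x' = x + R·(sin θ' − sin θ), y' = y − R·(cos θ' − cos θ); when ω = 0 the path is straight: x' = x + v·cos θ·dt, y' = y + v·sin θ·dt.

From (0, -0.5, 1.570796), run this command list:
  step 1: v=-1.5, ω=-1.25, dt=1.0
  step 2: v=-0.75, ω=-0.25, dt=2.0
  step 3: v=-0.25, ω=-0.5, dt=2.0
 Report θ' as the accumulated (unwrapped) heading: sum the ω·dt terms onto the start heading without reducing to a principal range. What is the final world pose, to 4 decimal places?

step 1: θ'=0.3208 (R=1.2000) → pose (-0.8216, -1.6388, 0.3208)
step 2: θ'=-0.1792 (R=3.0000) → pose (-2.3023, -1.7438, -0.1792)
step 3: θ'=-1.1792 (R=0.5000) → pose (-2.6753, -1.4426, -1.1792)

(-2.6753, -1.4426, -1.1792)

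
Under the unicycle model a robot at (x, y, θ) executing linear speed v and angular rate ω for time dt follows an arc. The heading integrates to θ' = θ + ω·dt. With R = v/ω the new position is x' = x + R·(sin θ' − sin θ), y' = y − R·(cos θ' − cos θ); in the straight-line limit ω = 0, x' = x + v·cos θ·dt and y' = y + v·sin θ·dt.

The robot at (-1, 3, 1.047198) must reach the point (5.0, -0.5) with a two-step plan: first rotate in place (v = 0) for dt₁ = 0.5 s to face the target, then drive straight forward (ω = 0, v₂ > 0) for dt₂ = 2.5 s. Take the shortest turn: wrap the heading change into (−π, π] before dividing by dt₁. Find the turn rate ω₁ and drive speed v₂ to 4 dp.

heading to target = atan2(-0.5−3, 5−-1) = -0.5281
Δθ = wrap(-0.5281 − 1.0472) = -1.5753; ω₁ = Δθ/dt₁ = -3.1505
distance = √((5−-1)² + (-0.5−3)²) = 6.9462; v₂ = distance/dt₂ = 2.7785

ω₁ = -3.1505, v₂ = 2.7785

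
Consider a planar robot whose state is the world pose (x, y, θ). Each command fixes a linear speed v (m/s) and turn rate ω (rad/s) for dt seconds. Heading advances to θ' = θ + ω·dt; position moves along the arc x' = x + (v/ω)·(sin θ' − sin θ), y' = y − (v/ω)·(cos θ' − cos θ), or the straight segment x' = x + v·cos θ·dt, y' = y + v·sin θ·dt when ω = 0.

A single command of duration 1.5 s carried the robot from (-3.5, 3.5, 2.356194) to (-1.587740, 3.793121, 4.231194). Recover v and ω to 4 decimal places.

v = -1.5000, ω = 1.2500

Δθ = 4.231194 − 2.356194 = 1.875000
ω = Δθ/dt = 1.875000/1.5 = 1.2500
R = Δx/(sin θ' − sin θ) = -1.2000
v = R·ω = -1.2000·1.2500 = -1.5000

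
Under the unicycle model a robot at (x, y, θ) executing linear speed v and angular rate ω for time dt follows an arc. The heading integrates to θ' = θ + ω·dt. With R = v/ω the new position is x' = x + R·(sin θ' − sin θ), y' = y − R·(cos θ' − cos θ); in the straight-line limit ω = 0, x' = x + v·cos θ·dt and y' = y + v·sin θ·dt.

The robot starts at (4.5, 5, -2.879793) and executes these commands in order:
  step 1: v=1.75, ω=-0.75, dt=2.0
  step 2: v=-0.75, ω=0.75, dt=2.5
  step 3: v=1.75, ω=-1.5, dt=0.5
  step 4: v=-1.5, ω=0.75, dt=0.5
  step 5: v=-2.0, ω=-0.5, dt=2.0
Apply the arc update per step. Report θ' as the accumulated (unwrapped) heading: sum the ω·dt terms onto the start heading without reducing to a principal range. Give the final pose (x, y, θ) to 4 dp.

(6.8756, 4.9437, -3.8798)

step 1: θ'=-4.3798 (R=-2.3333) → pose (1.6906, 6.4920, -4.3798)
step 2: θ'=-2.5048 (R=-1.0000) → pose (3.2304, 6.0145, -2.5048)
step 3: θ'=-3.2548 (R=-1.1667) → pose (2.4049, 5.7933, -3.2548)
step 4: θ'=-2.8798 (R=-2.0000) → pose (3.1485, 5.8486, -2.8798)
step 5: θ'=-3.8798 (R=4.0000) → pose (6.8756, 4.9437, -3.8798)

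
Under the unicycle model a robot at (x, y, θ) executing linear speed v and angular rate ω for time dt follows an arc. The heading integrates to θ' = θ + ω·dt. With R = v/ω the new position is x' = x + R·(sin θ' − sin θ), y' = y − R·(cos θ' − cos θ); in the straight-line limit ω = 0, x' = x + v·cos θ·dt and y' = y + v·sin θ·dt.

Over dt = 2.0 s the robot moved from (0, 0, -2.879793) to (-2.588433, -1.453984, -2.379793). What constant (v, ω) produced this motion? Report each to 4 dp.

v = 1.5000, ω = 0.2500

Δθ = -2.379793 − -2.879793 = 0.500000
ω = Δθ/dt = 0.500000/2.0 = 0.2500
R = Δx/(sin θ' − sin θ) = 6.0000
v = R·ω = 6.0000·0.2500 = 1.5000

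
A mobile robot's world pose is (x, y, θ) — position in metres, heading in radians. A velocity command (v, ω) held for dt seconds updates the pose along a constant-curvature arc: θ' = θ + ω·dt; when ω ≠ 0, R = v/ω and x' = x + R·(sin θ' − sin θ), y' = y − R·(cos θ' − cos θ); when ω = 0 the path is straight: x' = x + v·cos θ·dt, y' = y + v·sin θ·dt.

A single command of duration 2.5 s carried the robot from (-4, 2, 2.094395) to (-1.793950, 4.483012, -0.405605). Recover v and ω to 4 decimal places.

v = 1.7500, ω = -1.0000

Δθ = -0.405605 − 2.094395 = -2.500000
ω = Δθ/dt = -2.500000/2.5 = -1.0000
R = −Δy/(cos θ' − cos θ) = -1.7500
v = R·ω = -1.7500·-1.0000 = 1.7500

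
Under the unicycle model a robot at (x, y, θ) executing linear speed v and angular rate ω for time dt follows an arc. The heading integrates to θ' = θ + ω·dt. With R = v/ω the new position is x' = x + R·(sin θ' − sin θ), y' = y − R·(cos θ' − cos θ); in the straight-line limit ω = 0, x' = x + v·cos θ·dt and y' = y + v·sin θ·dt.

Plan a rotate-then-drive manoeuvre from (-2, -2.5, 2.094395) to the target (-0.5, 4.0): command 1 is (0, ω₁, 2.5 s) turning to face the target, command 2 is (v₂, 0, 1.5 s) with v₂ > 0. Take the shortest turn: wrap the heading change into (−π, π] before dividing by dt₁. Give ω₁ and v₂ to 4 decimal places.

heading to target = atan2(4−-2.5, -0.5−-2) = 1.3440
Δθ = wrap(1.3440 − 2.0944) = -0.7504; ω₁ = Δθ/dt₁ = -0.3002
distance = √((-0.5−-2)² + (4−-2.5)²) = 6.6708; v₂ = distance/dt₂ = 4.4472

ω₁ = -0.3002, v₂ = 4.4472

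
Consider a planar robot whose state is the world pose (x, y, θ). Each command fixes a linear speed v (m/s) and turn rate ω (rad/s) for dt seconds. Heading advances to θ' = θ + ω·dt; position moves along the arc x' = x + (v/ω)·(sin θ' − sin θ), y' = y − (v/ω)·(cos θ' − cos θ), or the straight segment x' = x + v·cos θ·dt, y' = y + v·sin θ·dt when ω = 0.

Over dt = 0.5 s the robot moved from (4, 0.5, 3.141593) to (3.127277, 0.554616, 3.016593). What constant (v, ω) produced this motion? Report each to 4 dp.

Δθ = 3.016593 − 3.141593 = -0.125000
ω = Δθ/dt = -0.125000/0.5 = -0.2500
R = Δx/(sin θ' − sin θ) = -7.0000
v = R·ω = -7.0000·-0.2500 = 1.7500

v = 1.7500, ω = -0.2500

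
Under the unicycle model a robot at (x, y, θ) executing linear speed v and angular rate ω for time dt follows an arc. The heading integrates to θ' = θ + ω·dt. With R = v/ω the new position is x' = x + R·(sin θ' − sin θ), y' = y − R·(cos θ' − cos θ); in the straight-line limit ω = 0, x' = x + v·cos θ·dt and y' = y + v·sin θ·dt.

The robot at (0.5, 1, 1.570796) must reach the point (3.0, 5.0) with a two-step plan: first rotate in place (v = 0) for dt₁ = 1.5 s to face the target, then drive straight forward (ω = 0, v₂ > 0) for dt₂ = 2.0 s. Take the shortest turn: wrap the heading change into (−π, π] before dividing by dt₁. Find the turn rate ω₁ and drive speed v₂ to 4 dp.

heading to target = atan2(5−1, 3−0.5) = 1.0122
Δθ = wrap(1.0122 − 1.5708) = -0.5586; ω₁ = Δθ/dt₁ = -0.3724
distance = √((3−0.5)² + (5−1)²) = 4.7170; v₂ = distance/dt₂ = 2.3585

ω₁ = -0.3724, v₂ = 2.3585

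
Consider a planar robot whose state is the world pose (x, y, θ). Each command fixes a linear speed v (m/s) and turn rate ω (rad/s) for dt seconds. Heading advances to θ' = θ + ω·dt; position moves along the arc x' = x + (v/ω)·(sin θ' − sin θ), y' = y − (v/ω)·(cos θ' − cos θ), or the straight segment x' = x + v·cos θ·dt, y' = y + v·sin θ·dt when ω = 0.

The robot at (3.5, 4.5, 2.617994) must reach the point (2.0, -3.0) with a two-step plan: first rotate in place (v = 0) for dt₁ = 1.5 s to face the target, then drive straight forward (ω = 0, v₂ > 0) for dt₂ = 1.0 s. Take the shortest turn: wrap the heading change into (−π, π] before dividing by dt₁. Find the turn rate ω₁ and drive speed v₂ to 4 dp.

heading to target = atan2(-3−4.5, 2−3.5) = -1.7682
Δθ = wrap(-1.7682 − 2.6180) = 1.8970; ω₁ = Δθ/dt₁ = 1.2647
distance = √((2−3.5)² + (-3−4.5)²) = 7.6485; v₂ = distance/dt₂ = 7.6485

ω₁ = 1.2647, v₂ = 7.6485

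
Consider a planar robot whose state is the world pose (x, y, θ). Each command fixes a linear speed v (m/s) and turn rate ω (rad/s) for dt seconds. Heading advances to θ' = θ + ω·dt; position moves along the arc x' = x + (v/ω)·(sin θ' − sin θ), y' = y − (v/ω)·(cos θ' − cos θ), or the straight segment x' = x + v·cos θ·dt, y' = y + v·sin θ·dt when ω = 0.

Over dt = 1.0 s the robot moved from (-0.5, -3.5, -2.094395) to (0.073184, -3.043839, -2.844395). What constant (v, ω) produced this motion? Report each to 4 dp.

v = -0.7500, ω = -0.7500

Δθ = -2.844395 − -2.094395 = -0.750000
ω = Δθ/dt = -0.750000/1.0 = -0.7500
R = Δx/(sin θ' − sin θ) = 1.0000
v = R·ω = 1.0000·-0.7500 = -0.7500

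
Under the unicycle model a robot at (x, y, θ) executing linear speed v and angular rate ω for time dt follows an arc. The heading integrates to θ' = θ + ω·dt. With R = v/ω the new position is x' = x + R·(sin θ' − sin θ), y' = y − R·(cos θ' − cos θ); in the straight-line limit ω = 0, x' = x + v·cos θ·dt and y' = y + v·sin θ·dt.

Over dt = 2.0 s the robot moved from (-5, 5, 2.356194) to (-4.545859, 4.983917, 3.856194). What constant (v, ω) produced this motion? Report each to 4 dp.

Δθ = 3.856194 − 2.356194 = 1.500000
ω = Δθ/dt = 1.500000/2.0 = 0.7500
R = Δx/(sin θ' − sin θ) = -0.3333
v = R·ω = -0.3333·0.7500 = -0.2500

v = -0.2500, ω = 0.7500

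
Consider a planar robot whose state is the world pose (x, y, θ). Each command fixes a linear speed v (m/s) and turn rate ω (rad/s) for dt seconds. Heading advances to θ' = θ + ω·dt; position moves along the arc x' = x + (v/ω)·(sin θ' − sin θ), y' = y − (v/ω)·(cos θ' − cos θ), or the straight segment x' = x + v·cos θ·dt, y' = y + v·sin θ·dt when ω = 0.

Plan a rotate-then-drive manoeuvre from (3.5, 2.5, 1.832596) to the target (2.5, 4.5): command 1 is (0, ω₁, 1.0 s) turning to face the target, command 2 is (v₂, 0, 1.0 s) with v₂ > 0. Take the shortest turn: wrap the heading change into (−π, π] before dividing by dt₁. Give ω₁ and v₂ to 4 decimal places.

heading to target = atan2(4.5−2.5, 2.5−3.5) = 2.0344
Δθ = wrap(2.0344 − 1.8326) = 0.2018; ω₁ = Δθ/dt₁ = 0.2018
distance = √((2.5−3.5)² + (4.5−2.5)²) = 2.2361; v₂ = distance/dt₂ = 2.2361

ω₁ = 0.2018, v₂ = 2.2361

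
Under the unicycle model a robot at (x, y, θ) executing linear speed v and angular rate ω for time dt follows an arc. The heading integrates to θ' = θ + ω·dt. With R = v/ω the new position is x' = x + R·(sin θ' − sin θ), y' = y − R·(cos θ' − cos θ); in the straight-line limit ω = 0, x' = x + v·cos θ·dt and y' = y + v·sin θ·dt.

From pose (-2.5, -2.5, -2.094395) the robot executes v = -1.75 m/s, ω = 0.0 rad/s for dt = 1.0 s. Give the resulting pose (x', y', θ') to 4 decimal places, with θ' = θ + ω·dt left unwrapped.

θ' = -2.0944 + 0.0·1.0 = -2.0944
ω = 0 → straight: x' = -2.5 + -1.75·cos(-2.0944)·1.0 = -1.6250
y' = -2.5 + -1.75·sin(-2.0944)·1.0 = -0.9845

(-1.6250, -0.9845, -2.0944)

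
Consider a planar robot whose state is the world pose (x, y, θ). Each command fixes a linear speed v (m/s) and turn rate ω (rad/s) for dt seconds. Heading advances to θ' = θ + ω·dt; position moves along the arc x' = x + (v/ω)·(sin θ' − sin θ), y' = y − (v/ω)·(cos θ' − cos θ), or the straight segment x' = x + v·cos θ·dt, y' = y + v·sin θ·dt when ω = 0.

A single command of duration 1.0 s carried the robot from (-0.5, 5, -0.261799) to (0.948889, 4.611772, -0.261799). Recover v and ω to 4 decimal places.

Δθ = -0.261799 − -0.261799 = 0.000000
ω = Δθ/dt = 0.000000/1.0 = 0.0000
ω = 0 → v = (Δx·cos θ + Δy·sin θ)/dt = 1.5000

v = 1.5000, ω = 0.0000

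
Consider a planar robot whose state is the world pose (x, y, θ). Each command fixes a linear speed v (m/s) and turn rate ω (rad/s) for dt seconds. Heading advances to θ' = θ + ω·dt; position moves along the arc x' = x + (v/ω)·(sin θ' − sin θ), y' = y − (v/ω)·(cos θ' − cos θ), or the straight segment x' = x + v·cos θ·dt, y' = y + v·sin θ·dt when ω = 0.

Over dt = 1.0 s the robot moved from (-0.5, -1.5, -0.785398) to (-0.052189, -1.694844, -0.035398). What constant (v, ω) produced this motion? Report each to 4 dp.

v = 0.5000, ω = 0.7500

Δθ = -0.035398 − -0.785398 = 0.750000
ω = Δθ/dt = 0.750000/1.0 = 0.7500
R = Δx/(sin θ' − sin θ) = 0.6667
v = R·ω = 0.6667·0.7500 = 0.5000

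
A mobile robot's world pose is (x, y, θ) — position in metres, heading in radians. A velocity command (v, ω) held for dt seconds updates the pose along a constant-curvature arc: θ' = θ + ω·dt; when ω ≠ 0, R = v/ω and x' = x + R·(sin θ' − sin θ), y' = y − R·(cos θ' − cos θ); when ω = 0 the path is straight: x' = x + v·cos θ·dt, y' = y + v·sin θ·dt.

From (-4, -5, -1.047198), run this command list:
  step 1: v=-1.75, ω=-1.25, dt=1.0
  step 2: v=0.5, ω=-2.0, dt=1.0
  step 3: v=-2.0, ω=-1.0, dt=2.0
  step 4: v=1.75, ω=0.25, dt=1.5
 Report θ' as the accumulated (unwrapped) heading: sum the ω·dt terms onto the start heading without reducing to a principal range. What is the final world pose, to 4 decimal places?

(-3.5374, -5.6610, -5.9222)

step 1: θ'=-2.2972 (R=1.4000) → pose (-3.8342, -3.3701, -2.2972)
step 2: θ'=-4.2972 (R=-0.2500) → pose (-4.2498, -3.3049, -4.2972)
step 3: θ'=-6.2972 (R=2.0000) → pose (-6.1079, -6.1115, -6.2972)
step 4: θ'=-5.9222 (R=7.0000) → pose (-3.5374, -5.6610, -5.9222)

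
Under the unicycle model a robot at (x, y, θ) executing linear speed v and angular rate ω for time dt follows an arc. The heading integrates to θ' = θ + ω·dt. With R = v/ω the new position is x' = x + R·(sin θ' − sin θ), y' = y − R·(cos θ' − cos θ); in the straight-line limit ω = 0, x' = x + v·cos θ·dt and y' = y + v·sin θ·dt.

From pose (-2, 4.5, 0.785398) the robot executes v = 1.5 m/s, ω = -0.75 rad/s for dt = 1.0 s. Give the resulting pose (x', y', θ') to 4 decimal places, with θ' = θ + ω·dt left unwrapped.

θ' = 0.7854 + -0.75·1.0 = 0.0354
R = v/ω = 1.5/-0.75 = -2.0000
x' = -2 + -2.0000·(sin 0.0354 − sin 0.7854) = -0.6566
y' = 4.5 − -2.0000·(cos 0.0354 − cos 0.7854) = 5.0845

(-0.6566, 5.0845, 0.0354)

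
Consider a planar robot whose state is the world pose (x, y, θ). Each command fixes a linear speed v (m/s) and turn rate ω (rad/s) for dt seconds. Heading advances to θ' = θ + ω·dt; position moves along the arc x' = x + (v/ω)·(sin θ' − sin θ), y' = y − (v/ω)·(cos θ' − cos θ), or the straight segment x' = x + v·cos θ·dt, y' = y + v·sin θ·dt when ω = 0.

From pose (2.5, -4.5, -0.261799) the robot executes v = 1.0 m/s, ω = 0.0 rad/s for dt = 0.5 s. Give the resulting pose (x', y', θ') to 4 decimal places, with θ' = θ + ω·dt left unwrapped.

θ' = -0.2618 + 0.0·0.5 = -0.2618
ω = 0 → straight: x' = 2.5 + 1.0·cos(-0.2618)·0.5 = 2.9830
y' = -4.5 + 1.0·sin(-0.2618)·0.5 = -4.6294

(2.9830, -4.6294, -0.2618)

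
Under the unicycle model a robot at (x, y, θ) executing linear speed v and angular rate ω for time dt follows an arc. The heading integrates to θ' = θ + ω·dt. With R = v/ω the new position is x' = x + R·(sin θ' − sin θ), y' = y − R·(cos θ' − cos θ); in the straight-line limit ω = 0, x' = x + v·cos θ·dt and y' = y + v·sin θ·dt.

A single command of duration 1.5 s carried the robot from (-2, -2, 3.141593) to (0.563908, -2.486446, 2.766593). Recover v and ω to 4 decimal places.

Δθ = 2.766593 − 3.141593 = -0.375000
ω = Δθ/dt = -0.375000/1.5 = -0.2500
R = Δx/(sin θ' − sin θ) = 7.0000
v = R·ω = 7.0000·-0.2500 = -1.7500

v = -1.7500, ω = -0.2500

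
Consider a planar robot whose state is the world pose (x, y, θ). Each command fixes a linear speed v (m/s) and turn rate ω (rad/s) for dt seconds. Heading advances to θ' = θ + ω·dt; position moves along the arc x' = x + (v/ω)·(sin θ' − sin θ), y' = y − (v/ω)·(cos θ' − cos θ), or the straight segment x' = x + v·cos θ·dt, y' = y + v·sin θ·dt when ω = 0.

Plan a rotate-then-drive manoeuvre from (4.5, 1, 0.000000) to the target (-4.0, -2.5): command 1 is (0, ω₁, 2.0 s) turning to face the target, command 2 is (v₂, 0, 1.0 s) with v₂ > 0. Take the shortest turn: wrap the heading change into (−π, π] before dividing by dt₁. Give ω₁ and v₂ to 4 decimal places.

heading to target = atan2(-2.5−1, -4−4.5) = -2.7510
Δθ = wrap(-2.7510 − 0.0000) = -2.7510; ω₁ = Δθ/dt₁ = -1.3755
distance = √((-4−4.5)² + (-2.5−1)²) = 9.1924; v₂ = distance/dt₂ = 9.1924

ω₁ = -1.3755, v₂ = 9.1924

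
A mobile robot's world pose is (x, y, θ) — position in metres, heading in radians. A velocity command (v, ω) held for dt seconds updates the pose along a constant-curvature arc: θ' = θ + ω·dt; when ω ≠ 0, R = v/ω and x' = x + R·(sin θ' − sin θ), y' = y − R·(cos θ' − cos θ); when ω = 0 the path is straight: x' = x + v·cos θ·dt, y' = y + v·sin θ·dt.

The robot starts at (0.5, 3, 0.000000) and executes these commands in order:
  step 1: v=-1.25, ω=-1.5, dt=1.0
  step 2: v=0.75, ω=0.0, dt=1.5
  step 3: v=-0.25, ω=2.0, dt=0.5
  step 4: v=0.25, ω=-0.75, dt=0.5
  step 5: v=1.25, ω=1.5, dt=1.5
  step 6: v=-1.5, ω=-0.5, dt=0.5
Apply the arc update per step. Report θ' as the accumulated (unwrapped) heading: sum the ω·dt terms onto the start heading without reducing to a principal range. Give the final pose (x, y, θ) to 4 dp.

step 1: θ'=-1.5000 (R=0.8333) → pose (-0.3312, 3.7744, -1.5000)
step 2: θ'=-1.5000 (straight) → pose (-0.2517, 2.6522, -1.5000)
step 3: θ'=-0.5000 (R=-0.1250) → pose (-0.3164, 2.7531, -0.5000)
step 4: θ'=-0.8750 (R=-0.3333) → pose (-0.2204, 2.6742, -0.8750)
step 5: θ'=1.3750 (R=0.8333) → pose (1.2366, 3.0462, 1.3750)
step 6: θ'=1.1250 (R=3.0000) → pose (1.0008, 2.3364, 1.1250)

(1.0008, 2.3364, 1.1250)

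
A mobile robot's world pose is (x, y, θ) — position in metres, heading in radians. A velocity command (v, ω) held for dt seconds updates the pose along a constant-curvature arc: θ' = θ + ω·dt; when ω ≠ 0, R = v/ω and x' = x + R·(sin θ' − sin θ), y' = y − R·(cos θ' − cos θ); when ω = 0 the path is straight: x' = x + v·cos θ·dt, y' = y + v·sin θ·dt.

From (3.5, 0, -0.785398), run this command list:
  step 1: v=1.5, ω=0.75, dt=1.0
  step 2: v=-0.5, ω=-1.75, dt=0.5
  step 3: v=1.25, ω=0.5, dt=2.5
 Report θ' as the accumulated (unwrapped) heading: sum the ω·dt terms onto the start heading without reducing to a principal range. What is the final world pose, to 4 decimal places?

(7.4351, -1.2979, 0.3396)

step 1: θ'=-0.0354 (R=2.0000) → pose (4.8434, -0.5845, -0.0354)
step 2: θ'=-0.9104 (R=0.2857) → pose (4.6279, -0.4743, -0.9104)
step 3: θ'=0.3396 (R=2.5000) → pose (7.4351, -1.2979, 0.3396)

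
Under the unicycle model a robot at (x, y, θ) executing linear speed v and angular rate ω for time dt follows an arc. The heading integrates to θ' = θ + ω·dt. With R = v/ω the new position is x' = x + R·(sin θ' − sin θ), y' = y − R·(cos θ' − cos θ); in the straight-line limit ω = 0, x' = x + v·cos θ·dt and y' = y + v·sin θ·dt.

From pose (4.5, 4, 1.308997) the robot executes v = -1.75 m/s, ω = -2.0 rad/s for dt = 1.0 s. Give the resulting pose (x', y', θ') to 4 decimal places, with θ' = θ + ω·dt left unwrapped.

θ' = 1.3090 + -2.0·1.0 = -0.6910
R = v/ω = -1.75/-2.0 = 0.8750
x' = 4.5 + 0.8750·(sin -0.6910 − sin 1.3090) = 3.0972
y' = 4 − 0.8750·(cos -0.6910 − cos 1.3090) = 3.5522

(3.0972, 3.5522, -0.6910)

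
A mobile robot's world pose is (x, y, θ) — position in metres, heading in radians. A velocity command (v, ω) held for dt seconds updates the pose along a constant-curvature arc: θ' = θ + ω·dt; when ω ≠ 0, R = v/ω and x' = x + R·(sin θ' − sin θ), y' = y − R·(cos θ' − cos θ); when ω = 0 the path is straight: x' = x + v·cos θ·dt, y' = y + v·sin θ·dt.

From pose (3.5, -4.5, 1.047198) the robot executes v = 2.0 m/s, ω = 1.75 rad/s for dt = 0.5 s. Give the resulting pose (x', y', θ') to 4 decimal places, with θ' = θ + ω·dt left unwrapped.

(3.5833, -3.5352, 1.9222)

θ' = 1.0472 + 1.75·0.5 = 1.9222
R = v/ω = 2.0/1.75 = 1.1429
x' = 3.5 + 1.1429·(sin 1.9222 − sin 1.0472) = 3.5833
y' = -4.5 − 1.1429·(cos 1.9222 − cos 1.0472) = -3.5352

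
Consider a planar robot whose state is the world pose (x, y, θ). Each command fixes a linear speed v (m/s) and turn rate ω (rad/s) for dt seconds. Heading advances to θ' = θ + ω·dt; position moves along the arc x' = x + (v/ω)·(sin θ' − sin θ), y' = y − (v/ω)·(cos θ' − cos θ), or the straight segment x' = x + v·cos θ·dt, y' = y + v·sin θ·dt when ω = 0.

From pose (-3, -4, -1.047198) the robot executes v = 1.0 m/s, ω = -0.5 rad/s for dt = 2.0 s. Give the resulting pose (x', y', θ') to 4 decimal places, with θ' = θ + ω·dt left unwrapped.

(-2.9547, -5.9172, -2.0472)

θ' = -1.0472 + -0.5·2.0 = -2.0472
R = v/ω = 1.0/-0.5 = -2.0000
x' = -3 + -2.0000·(sin -2.0472 − sin -1.0472) = -2.9547
y' = -4 − -2.0000·(cos -2.0472 − cos -1.0472) = -5.9172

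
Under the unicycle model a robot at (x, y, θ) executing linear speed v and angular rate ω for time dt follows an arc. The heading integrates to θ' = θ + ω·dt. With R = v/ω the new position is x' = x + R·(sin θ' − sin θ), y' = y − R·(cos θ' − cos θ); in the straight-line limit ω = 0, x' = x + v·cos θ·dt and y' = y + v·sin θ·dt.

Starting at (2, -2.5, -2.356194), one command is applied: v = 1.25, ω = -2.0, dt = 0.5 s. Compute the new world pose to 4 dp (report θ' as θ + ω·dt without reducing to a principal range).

(1.4250, -2.6687, -3.3562)

θ' = -2.3562 + -2.0·0.5 = -3.3562
R = v/ω = 1.25/-2.0 = -0.6250
x' = 2 + -0.6250·(sin -3.3562 − sin -2.3562) = 1.4250
y' = -2.5 − -0.6250·(cos -3.3562 − cos -2.3562) = -2.6687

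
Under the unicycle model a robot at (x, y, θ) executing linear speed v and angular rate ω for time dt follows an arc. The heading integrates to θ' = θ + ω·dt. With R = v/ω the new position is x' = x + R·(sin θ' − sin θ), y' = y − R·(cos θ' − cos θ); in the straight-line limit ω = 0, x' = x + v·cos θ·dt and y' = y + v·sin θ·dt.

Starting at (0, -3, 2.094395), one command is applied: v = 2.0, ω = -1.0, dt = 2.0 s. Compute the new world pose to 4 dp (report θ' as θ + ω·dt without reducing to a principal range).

(1.5435, -0.0089, 0.0944)

θ' = 2.0944 + -1.0·2.0 = 0.0944
R = v/ω = 2.0/-1.0 = -2.0000
x' = 0 + -2.0000·(sin 0.0944 − sin 2.0944) = 1.5435
y' = -3 − -2.0000·(cos 0.0944 − cos 2.0944) = -0.0089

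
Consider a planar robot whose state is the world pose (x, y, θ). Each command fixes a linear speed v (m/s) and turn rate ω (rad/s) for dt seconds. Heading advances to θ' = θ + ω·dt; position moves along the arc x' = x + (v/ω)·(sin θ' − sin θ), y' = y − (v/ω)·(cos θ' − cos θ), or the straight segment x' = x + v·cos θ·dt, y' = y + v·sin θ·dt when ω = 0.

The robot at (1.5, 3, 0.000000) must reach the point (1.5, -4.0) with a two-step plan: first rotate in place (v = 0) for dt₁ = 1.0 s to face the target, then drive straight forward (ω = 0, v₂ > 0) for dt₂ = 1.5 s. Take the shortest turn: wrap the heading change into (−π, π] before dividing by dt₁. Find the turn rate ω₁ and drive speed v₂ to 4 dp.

ω₁ = -1.5708, v₂ = 4.6667

heading to target = atan2(-4−3, 1.5−1.5) = -1.5708
Δθ = wrap(-1.5708 − 0.0000) = -1.5708; ω₁ = Δθ/dt₁ = -1.5708
distance = √((1.5−1.5)² + (-4−3)²) = 7.0000; v₂ = distance/dt₂ = 4.6667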